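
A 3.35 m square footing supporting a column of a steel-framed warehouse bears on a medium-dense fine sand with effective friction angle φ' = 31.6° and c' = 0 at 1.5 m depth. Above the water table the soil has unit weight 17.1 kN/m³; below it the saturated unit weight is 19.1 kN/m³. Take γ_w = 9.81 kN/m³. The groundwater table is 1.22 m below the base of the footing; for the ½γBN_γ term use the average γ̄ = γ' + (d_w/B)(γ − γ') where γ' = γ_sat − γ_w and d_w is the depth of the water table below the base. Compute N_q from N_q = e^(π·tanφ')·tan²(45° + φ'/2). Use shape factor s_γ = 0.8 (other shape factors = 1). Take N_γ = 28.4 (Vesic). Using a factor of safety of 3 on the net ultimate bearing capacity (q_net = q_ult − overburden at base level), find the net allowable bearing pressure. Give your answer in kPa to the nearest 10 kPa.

N_q = e^(π·tan31.6°)·tan²(60.8°) = 22.12.
q = γ·D_f = 17.1 × 1.5 = 25.65 kPa.
γ' = 9.29 kN/m³; averaging over the depth B below the base, γ̄ = γ' + (d_w/B)(γ − γ') = 12.134 kN/m³.
q·N_q = 25.65 × 22.117 = 567.31 kPa
0.5·γ·B·N_γ·s_γ = 0.5 × 12.134 × 3.35 × 28.4 × 0.8 = 461.78 kPa
q_ult = 567.31 + 461.78 = 1029.1 kPa.
q_net = 1029.1 − 25.65 = 1003.4 kPa.
q_all(net) = 1003.4 / 3 = 334.48 kPa.

q_all(net) ≈ 330 kPa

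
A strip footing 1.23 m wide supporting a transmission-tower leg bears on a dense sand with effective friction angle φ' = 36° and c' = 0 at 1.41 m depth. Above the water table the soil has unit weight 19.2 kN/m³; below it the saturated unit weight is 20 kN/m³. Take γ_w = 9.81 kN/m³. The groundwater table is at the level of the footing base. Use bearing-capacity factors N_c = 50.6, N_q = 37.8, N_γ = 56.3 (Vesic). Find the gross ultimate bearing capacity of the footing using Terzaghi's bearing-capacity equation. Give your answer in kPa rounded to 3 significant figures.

q_ult ≈ 1380 kPa

q = γ·D_f = 19.2 × 1.41 = 27.072 kPa.
For the ½γBN_γ term take γ' = 20 − 9.81 = 10.19 kN/m³ (soil below base is submerged).
q·N_q = 27.072 × 37.8 = 1023.3 kPa
0.5·γ·B·N_γ = 0.5 × 10.19 × 1.23 × 56.3 = 352.82 kPa
q_ult = 1023.3 + 352.82 = 1376.1 kPa.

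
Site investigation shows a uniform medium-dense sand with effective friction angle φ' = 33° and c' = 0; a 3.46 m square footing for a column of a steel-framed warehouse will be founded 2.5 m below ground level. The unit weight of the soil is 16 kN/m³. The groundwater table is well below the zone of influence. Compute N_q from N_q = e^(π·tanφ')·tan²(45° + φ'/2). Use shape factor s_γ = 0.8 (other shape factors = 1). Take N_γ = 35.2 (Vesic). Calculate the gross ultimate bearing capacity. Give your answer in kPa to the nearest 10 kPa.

q_ult ≈ 1820 kPa

tan33° = 0.6494, so N_q = e^(π×0.6494)·tan²(61.5°) = 7.692 × 3.392 = 26.09.
Effective surcharge at the founding depth q = γ·D_f = 16 × 2.5 = 40 kPa.
q_ult = q·N_q + 0.5·γ·B·N_γ·s_γ
     = 40 × 26.092 + 0.5 × 16 × 3.46 × 35.2 × 0.8
     = 1043.7 + 779.47 = 1823.1 kPa.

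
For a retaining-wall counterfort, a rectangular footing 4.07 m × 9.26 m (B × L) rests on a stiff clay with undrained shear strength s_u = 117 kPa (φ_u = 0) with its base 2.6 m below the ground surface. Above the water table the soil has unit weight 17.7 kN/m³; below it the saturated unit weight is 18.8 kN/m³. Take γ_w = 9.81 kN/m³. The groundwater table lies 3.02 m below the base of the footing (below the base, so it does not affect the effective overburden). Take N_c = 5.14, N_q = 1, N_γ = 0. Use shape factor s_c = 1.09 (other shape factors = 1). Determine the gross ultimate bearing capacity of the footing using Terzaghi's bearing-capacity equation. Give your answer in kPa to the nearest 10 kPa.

q_ult ≈ 700 kPa

Overburden at base level: q = 17.7 × 2.6 = 46.02 kPa.
Cohesion term c·N_c·s_c = 117 × 5.14 × 1.09 = 655.5 kPa; surcharge term q·N_q = 46.02 × 1 = 46.02 kPa.
q_ult = 655.5 + 46.02 = 701.52 kPa.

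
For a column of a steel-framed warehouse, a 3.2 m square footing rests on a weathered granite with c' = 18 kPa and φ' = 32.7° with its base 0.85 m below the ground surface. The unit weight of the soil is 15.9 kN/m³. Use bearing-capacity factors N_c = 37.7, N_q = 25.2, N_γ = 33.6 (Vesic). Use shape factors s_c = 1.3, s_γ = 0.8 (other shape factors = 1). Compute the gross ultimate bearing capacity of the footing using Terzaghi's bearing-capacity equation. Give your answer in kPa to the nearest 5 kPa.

Overburden at base level: q = 15.9 × 0.85 = 13.515 kPa.
Cohesion term c·N_c·s_c = 18 × 37.7 × 1.3 = 882.18 kPa; surcharge term q·N_q = 13.515 × 25.2 = 340.58 kPa; self-weight term 0.5·γ·B·N_γ·s_γ = 0.5 × 15.9 × 3.2 × 33.6 × 0.8 = 683.83 kPa.
q_ult = 882.18 + 340.58 + 683.83 = 1906.6 kPa.

q_ult ≈ 1905 kPa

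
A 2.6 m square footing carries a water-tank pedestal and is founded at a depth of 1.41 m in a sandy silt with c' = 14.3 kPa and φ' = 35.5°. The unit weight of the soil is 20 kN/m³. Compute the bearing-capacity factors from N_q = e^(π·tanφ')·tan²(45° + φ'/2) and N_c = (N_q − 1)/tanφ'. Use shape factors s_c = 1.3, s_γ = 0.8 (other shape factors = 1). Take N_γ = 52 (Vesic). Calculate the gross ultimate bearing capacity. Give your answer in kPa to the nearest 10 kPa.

q_ult ≈ 2980 kPa

tan35.5° = 0.7133, so N_q = e^(π×0.7133)·tan²(62.75°) = 9.402 × 3.77 = 35.44.
N_c = (35.44 − 1)/tan35.5° = 48.29.
Overburden at base level: q = 20 × 1.41 = 28.2 kPa.
Cohesion term c·N_c·s_c = 14.3 × 48.287 × 1.3 = 897.66 kPa; surcharge term q·N_q = 28.2 × 35.443 = 999.49 kPa; self-weight term 0.5·γ·B·N_γ·s_γ = 0.5 × 20 × 2.6 × 52 × 0.8 = 1081.6 kPa.
q_ult = 897.66 + 999.49 + 1081.6 = 2978.7 kPa.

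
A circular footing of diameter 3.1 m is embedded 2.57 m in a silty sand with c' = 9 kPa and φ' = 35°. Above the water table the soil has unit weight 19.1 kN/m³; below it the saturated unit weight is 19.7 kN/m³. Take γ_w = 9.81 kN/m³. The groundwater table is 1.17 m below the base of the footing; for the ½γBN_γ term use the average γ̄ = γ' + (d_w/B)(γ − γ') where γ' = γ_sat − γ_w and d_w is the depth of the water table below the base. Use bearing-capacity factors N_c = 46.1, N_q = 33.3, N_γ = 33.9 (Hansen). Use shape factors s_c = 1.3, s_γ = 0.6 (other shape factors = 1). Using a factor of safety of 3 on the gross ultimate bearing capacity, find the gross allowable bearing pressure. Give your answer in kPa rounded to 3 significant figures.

q = γ·D_f = 19.1 × 2.57 = 49.087 kPa.
γ' = 9.89 kN/m³; averaging over the depth B below the base, γ̄ = γ' + (d_w/B)(γ − γ') = 13.366 kN/m³.
c·N_c·s_c = 9 × 46.1 × 1.3 = 539.37 kPa
q·N_q = 49.087 × 33.3 = 1634.6 kPa
0.5·γ·B·N_γ·s_γ = 0.5 × 13.366 × 3.1 × 33.9 × 0.6 = 421.39 kPa
q_ult = 539.37 + 1634.6 + 421.39 = 2595.4 kPa.
q_all = 2595.4 / 3 = 865.12 kPa.

q_all ≈ 865 kPa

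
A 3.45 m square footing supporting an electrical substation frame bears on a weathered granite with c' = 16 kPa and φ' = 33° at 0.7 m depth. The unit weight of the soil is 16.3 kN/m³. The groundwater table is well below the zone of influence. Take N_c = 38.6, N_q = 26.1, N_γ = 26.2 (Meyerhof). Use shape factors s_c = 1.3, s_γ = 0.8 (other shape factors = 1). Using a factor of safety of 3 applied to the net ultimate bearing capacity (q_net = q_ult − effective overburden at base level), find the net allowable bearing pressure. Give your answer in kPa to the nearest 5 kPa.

Overburden at base level: q = 16.3 × 0.7 = 11.41 kPa.
Cohesion term c·N_c·s_c = 16 × 38.6 × 1.3 = 802.88 kPa; surcharge term q·N_q = 11.41 × 26.1 = 297.8 kPa; self-weight term 0.5·γ·B·N_γ·s_γ = 0.5 × 16.3 × 3.45 × 26.2 × 0.8 = 589.34 kPa.
q_ult = 802.88 + 297.8 + 589.34 = 1690 kPa.
Net ultimate: q_net = 1690 − 11.41 = 1678.6 kPa.
q_all(net) = 1678.6 / 3 = 559.54 kPa.

q_all(net) ≈ 560 kPa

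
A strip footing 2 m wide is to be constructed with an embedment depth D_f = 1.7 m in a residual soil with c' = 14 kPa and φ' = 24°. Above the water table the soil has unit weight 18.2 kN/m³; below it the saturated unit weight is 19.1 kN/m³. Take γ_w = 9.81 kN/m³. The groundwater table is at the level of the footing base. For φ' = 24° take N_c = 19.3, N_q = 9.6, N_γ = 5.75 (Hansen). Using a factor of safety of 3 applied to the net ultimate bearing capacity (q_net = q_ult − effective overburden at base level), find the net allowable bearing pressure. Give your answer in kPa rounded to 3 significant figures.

q_all(net) ≈ 197 kPa

Effective surcharge at the founding depth q = γ·D_f = 18.2 × 1.7 = 30.94 kPa.
The water table coincides with the base, so in the self-weight term γ → γ' = 9.29 kN/m³.
q_ult = c·N_c + q·N_q + 0.5·γ·B·N_γ
     = 14 × 19.3 + 30.94 × 9.6 + 0.5 × 9.29 × 2 × 5.75
     = 270.2 + 297.02 + 53.418 = 620.64 kPa.
Net ultimate: q_net = 620.64 − 30.94 = 589.7 kPa.
q_all(net) = 589.7 / 3 = 196.57 kPa.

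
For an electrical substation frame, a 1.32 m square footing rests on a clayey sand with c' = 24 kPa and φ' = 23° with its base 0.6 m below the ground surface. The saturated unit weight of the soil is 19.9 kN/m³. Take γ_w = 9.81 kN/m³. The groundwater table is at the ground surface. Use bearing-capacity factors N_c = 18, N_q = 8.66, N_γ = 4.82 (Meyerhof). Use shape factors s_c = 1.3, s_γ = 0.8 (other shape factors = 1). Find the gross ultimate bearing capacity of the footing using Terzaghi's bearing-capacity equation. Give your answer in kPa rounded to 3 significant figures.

q_ult ≈ 640 kPa

With the water table at the surface the whole profile is submerged: γ' = 19.9 − 9.81 = 10.09 kN/m³, so q = γ'·D_f = 6.054 kPa; the same γ' applies in the ½γBN_γ term.
q_ult = c·N_c·s_c + q·N_q + 0.5·γ·B·N_γ·s_γ
     = 24 × 18 × 1.3 + 6.054 × 8.66 + 0.5 × 10.09 × 1.32 × 4.82 × 0.8
     = 561.6 + 52.428 + 25.679 = 639.71 kPa.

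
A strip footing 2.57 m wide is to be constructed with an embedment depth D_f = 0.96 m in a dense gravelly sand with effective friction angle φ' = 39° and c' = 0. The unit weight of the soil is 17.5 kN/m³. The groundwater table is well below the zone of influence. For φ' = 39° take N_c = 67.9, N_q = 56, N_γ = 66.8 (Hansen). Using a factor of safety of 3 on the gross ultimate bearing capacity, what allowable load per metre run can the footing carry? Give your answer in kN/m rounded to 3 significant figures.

Overburden at base level: q = 17.5 × 0.96 = 16.8 kPa.
Surcharge term q·N_q = 16.8 × 56 = 940.8 kPa; self-weight term 0.5·γ·B·N_γ = 0.5 × 17.5 × 2.57 × 66.8 = 1502.2 kPa.
q_ult = 940.8 + 1502.2 = 2443 kPa.
Gross allowable pressure q_all = 2443 / 3 = 814.32 kPa.
Allowable wall load = q_all × B = 814.32 × 2.57 = 2092.8 kN per metre run.

≈ 2090 kN/m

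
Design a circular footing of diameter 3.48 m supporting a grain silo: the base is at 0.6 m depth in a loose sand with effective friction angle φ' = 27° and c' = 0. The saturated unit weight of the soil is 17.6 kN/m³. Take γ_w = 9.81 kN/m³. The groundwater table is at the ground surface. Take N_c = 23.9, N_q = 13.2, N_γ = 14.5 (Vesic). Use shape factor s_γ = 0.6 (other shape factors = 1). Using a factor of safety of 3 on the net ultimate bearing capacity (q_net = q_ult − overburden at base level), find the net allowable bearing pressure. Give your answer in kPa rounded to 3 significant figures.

With the water table at the surface the whole profile is submerged: γ' = 17.6 − 9.81 = 7.79 kN/m³, so q = γ'·D_f = 4.674 kPa; the same γ' applies in the ½γBN_γ term.
q_ult = q·N_q + 0.5·γ·B·N_γ·s_γ
     = 4.674 × 13.2 + 0.5 × 7.79 × 3.48 × 14.5 × 0.6
     = 61.697 + 117.93 = 179.62 kPa.
q_net = 179.62 − 4.674 = 174.95 kPa.
q_all(net) = 174.95 / 3 = 58.316 kPa.

q_all(net) ≈ 58.3 kPa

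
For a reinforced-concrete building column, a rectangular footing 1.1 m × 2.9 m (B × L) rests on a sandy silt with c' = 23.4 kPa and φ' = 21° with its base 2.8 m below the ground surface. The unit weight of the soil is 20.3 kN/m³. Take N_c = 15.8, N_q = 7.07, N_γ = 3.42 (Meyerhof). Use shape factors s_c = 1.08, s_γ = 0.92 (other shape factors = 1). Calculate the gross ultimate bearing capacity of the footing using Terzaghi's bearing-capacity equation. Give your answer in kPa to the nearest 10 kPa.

q_ult ≈ 840 kPa

q = γ·D_f = 20.3 × 2.8 = 56.84 kPa.
c·N_c·s_c = 23.4 × 15.8 × 1.08 = 399.3 kPa
q·N_q = 56.84 × 7.07 = 401.86 kPa
0.5·γ·B·N_γ·s_γ = 0.5 × 20.3 × 1.1 × 3.42 × 0.92 = 35.13 kPa
q_ult = 399.3 + 401.86 + 35.13 = 836.29 kPa.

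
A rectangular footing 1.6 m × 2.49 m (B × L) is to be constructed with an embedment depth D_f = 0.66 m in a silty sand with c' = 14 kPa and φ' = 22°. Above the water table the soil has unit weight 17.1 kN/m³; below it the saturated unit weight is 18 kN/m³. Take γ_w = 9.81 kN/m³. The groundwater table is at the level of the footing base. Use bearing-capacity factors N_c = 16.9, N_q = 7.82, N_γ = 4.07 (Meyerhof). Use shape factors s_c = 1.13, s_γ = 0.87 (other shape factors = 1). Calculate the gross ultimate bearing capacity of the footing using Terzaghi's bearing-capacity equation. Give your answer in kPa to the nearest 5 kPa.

q = γ·D_f = 17.1 × 0.66 = 11.286 kPa.
For the ½γBN_γ term take γ' = 18 − 9.81 = 8.19 kN/m³ (soil below base is submerged).
c·N_c·s_c = 14 × 16.9 × 1.13 = 267.36 kPa
q·N_q = 11.286 × 7.82 = 88.257 kPa
0.5·γ·B·N_γ·s_γ = 0.5 × 8.19 × 1.6 × 4.07 × 0.87 = 23.2 kPa
q_ult = 267.36 + 88.257 + 23.2 = 378.81 kPa.

q_ult ≈ 380 kPa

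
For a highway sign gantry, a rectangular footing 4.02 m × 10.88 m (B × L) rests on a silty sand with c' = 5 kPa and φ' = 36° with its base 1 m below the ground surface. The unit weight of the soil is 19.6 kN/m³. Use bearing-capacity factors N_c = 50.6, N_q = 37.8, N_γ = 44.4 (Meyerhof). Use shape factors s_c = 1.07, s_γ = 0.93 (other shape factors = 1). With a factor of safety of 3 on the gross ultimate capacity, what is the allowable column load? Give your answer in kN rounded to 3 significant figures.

P_all ≈ 38500 kN

Effective surcharge at the founding depth q = γ·D_f = 19.6 × 1 = 19.6 kPa.
q_ult = c·N_c·s_c + q·N_q + 0.5·γ·B·N_γ·s_γ
     = 5 × 50.6 × 1.07 + 19.6 × 37.8 + 0.5 × 19.6 × 4.02 × 44.4 × 0.93
     = 270.71 + 740.88 + 1626.7 = 2638.3 kPa.
Gross allowable pressure q_all = 2638.3 / 3 = 879.44 kPa.
Footing area = 43.7376 m², so allowable column load = 879.44 × 43.7376 = 38465 kN.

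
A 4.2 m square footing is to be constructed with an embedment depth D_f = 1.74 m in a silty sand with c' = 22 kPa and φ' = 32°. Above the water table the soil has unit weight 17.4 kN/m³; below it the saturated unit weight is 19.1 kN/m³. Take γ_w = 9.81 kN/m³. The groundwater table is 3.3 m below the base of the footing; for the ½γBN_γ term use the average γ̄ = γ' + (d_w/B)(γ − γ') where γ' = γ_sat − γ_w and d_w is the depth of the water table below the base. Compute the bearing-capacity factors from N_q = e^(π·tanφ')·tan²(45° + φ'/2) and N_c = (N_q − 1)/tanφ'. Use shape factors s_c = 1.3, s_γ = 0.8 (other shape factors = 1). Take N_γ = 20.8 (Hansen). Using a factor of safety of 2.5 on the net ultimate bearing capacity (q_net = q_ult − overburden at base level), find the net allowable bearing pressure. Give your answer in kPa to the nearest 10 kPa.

N_q = e^(π·tan32°)·tan²(61°) = 23.18; N_c = (N_q − 1)/tanφ' = 35.49.
Effective surcharge at the founding depth q = γ·D_f = 17.4 × 1.74 = 30.276 kPa.
With d_w = 3.3 m < B, γ̄ = 9.29 + (3.3/4.2) × (17.4 − 9.29) = 15.662 kN/m³.
q_ult = c·N_c·s_c + q·N_q + 0.5·γ·B·N_γ·s_γ
     = 22 × 35.49 × 1.3 + 30.276 × 23.177 + 0.5 × 15.662 × 4.2 × 20.8 × 0.8
     = 1015 + 701.7 + 547.3 = 2264 kPa.
q_net = 2264 − 30.276 = 2233.7 kPa.
q_all(net) = 2233.7 / 2.5 = 893.5 kPa.

q_all(net) ≈ 890 kPa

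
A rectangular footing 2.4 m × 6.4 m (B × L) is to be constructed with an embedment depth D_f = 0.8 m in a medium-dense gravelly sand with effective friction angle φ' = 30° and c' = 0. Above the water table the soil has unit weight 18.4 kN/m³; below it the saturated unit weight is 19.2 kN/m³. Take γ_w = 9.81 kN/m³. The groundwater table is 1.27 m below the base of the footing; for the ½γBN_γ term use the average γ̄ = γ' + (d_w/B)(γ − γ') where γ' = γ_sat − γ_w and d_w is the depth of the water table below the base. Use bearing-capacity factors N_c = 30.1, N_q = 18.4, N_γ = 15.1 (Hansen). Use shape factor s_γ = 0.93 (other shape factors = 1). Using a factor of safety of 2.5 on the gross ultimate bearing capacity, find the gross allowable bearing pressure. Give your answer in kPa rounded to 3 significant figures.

q_all ≈ 204 kPa

q = γ·D_f = 18.4 × 0.8 = 14.72 kPa.
γ' = 9.39 kN/m³; averaging over the depth B below the base, γ̄ = γ' + (d_w/B)(γ − γ') = 14.158 kN/m³.
q·N_q = 14.72 × 18.4 = 270.85 kPa
0.5·γ·B·N_γ·s_γ = 0.5 × 14.158 × 2.4 × 15.1 × 0.93 = 238.58 kPa
q_ult = 270.85 + 238.58 = 509.43 kPa.
q_all = 509.43 / 2.5 = 203.77 kPa.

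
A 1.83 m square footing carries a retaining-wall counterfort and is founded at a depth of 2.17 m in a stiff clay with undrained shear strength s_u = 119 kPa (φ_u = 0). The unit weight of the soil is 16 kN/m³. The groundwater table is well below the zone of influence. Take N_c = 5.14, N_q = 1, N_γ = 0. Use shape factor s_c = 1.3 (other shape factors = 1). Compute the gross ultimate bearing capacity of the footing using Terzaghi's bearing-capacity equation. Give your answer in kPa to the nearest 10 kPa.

q = γ·D_f = 16 × 2.17 = 34.72 kPa.
c·N_c·s_c = 119 × 5.14 × 1.3 = 795.16 kPa
q·N_q = 34.72 × 1 = 34.72 kPa
q_ult = 795.16 + 34.72 = 829.88 kPa.

q_ult ≈ 830 kPa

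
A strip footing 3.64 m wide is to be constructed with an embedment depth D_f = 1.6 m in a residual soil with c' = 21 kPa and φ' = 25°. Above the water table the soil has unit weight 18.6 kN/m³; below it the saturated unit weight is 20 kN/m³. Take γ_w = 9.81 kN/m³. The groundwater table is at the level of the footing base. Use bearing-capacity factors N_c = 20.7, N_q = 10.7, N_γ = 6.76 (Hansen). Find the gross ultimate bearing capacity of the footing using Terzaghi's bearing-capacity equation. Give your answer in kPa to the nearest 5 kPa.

q_ult ≈ 880 kPa

Effective surcharge at the founding depth q = γ·D_f = 18.6 × 1.6 = 29.76 kPa.
The water table coincides with the base, so in the self-weight term γ → γ' = 10.19 kN/m³.
q_ult = c·N_c + q·N_q + 0.5·γ·B·N_γ
     = 21 × 20.7 + 29.76 × 10.7 + 0.5 × 10.19 × 3.64 × 6.76
     = 434.7 + 318.43 + 125.37 = 878.5 kPa.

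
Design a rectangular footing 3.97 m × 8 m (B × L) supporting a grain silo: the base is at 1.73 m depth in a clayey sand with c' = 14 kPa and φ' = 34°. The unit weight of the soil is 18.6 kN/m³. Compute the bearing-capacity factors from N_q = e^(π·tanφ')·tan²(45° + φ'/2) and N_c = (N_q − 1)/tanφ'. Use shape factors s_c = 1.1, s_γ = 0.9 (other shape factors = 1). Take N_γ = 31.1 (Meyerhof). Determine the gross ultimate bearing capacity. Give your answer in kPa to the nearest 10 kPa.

tan34° = 0.6745, so N_q = e^(π×0.6745)·tan²(62°) = 8.323 × 3.537 = 29.44.
N_c = (29.44 − 1)/tan34° = 42.16.
q = γ·D_f = 18.6 × 1.73 = 32.178 kPa.
c·N_c·s_c = 14 × 42.164 × 1.1 = 649.32 kPa
q·N_q = 32.178 × 29.44 = 947.31 kPa
0.5·γ·B·N_γ·s_γ = 0.5 × 18.6 × 3.97 × 31.1 × 0.9 = 1033.4 kPa
q_ult = 649.32 + 947.31 + 1033.4 = 2630.1 kPa.

q_ult ≈ 2630 kPa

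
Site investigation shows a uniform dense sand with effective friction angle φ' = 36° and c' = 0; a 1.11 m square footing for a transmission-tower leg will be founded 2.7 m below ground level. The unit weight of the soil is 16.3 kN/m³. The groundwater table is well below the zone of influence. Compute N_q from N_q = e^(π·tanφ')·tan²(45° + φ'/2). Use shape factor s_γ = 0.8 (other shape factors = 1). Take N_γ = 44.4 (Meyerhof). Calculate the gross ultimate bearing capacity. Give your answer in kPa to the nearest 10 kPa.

q_ult ≈ 1980 kPa

tan36° = 0.7265, so N_q = e^(π×0.7265)·tan²(63°) = 9.801 × 3.852 = 37.75.
q = γ·D_f = 16.3 × 2.7 = 44.01 kPa.
q·N_q = 44.01 × 37.752 = 1661.5 kPa
0.5·γ·B·N_γ·s_γ = 0.5 × 16.3 × 1.11 × 44.4 × 0.8 = 321.33 kPa
q_ult = 1661.5 + 321.33 = 1982.8 kPa.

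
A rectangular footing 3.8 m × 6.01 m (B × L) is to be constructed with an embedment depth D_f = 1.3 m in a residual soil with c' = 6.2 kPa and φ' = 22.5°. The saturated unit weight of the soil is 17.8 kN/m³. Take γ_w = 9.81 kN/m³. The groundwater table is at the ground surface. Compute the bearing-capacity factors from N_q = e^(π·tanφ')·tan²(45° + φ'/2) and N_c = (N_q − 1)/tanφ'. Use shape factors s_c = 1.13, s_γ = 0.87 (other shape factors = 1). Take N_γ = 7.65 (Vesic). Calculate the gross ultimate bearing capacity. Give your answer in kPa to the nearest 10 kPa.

q_ult ≈ 310 kPa

tan22.5° = 0.4142, so N_q = e^(π×0.4142)·tan²(56.25°) = 3.674 × 2.24 = 8.23.
N_c = (8.23 − 1)/tan22.5° = 17.45.
With the water table at the surface the whole profile is submerged: γ' = 17.8 − 9.81 = 7.99 kN/m³, so q = γ'·D_f = 10.387 kPa; the same γ' applies in the ½γBN_γ term.
q_ult = c·N_c·s_c + q·N_q + 0.5·γ·B·N_γ·s_γ
     = 6.2 × 17.453 × 1.13 + 10.387 × 8.2292 + 0.5 × 7.99 × 3.8 × 7.65 × 0.87
     = 122.27 + 85.477 + 101.04 = 308.79 kPa.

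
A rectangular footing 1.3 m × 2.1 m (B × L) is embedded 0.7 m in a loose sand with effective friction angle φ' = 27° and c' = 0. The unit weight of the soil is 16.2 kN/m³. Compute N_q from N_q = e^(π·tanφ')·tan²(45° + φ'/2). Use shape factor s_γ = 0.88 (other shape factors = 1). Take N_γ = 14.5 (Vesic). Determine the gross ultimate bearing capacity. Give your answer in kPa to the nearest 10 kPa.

tan27° = 0.5095, so N_q = e^(π×0.5095)·tan²(58.5°) = 4.957 × 2.663 = 13.2.
q = γ·D_f = 16.2 × 0.7 = 11.34 kPa.
q·N_q = 11.34 × 13.199 = 149.68 kPa
0.5·γ·B·N_γ·s_γ = 0.5 × 16.2 × 1.3 × 14.5 × 0.88 = 134.36 kPa
q_ult = 149.68 + 134.36 = 284.04 kPa.

q_ult ≈ 280 kPa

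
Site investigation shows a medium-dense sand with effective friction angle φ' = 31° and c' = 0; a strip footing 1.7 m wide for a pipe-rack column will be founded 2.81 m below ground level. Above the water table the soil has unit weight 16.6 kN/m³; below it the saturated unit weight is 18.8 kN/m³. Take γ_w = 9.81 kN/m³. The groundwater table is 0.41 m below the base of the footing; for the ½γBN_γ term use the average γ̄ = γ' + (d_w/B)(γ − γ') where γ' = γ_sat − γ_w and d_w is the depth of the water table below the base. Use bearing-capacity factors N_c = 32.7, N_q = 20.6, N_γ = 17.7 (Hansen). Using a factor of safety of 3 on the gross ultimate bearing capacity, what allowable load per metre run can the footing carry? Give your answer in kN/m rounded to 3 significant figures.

≈ 637 kN/m

Overburden at base level: q = 16.6 × 2.81 = 46.646 kPa.
The water table is 0.41 m below the base (< B = 1.7 m), so the ½γBN_γ term uses γ̄ = γ' + (d_w/B)(γ − γ') = 8.99 + (0.41/1.7)(16.6 − 8.99) = 10.825 kN/m³.
Surcharge term q·N_q = 46.646 × 20.6 = 960.91 kPa; self-weight term 0.5·γ·B·N_γ = 0.5 × 10.825 × 1.7 × 17.7 = 162.87 kPa.
q_ult = 960.91 + 162.87 = 1123.8 kPa.
Gross allowable pressure q_all = 1123.8 / 3 = 374.59 kPa.
Allowable wall load = q_all × B = 374.59 × 1.7 = 636.81 kN per metre run.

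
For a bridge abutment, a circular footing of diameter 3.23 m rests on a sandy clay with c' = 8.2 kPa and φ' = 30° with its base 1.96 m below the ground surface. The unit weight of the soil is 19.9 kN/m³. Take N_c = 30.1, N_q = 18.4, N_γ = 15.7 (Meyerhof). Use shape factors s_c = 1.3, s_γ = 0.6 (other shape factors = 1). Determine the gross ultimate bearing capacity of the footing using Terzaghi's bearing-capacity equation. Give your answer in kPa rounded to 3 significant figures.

q = γ·D_f = 19.9 × 1.96 = 39.004 kPa.
c·N_c·s_c = 8.2 × 30.1 × 1.3 = 320.87 kPa
q·N_q = 39.004 × 18.4 = 717.67 kPa
0.5·γ·B·N_γ·s_γ = 0.5 × 19.9 × 3.23 × 15.7 × 0.6 = 302.74 kPa
q_ult = 320.87 + 717.67 + 302.74 = 1341.3 kPa.

q_ult ≈ 1340 kPa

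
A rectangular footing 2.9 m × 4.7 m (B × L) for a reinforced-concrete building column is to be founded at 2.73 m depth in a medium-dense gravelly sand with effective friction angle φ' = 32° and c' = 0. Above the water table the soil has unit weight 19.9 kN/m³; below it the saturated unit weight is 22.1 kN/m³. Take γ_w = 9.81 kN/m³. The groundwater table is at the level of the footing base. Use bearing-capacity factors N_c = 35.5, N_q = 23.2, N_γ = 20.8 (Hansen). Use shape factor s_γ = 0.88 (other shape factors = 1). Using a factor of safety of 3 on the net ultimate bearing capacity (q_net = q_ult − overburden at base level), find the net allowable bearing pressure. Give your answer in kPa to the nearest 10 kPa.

q_all(net) ≈ 510 kPa

Effective surcharge at the founding depth q = γ·D_f = 19.9 × 2.73 = 54.327 kPa.
The water table coincides with the base, so in the self-weight term γ → γ' = 12.29 kN/m³.
q_ult = q·N_q + 0.5·γ·B·N_γ·s_γ
     = 54.327 × 23.2 + 0.5 × 12.29 × 2.9 × 20.8 × 0.88
     = 1260.4 + 326.19 = 1586.6 kPa.
q_net = 1586.6 − 54.327 = 1532.2 kPa.
q_all(net) = 1532.2 / 3 = 510.75 kPa.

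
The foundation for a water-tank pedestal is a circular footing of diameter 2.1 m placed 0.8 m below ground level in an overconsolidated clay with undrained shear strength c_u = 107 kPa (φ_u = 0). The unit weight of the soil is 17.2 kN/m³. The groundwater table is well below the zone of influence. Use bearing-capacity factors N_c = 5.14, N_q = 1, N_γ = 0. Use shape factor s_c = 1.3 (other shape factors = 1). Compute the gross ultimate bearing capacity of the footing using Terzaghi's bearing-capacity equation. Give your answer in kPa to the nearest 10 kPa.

q = γ·D_f = 17.2 × 0.8 = 13.76 kPa.
c·N_c·s_c = 107 × 5.14 × 1.3 = 714.97 kPa
q·N_q = 13.76 × 1 = 13.76 kPa
q_ult = 714.97 + 13.76 = 728.73 kPa.

q_ult ≈ 730 kPa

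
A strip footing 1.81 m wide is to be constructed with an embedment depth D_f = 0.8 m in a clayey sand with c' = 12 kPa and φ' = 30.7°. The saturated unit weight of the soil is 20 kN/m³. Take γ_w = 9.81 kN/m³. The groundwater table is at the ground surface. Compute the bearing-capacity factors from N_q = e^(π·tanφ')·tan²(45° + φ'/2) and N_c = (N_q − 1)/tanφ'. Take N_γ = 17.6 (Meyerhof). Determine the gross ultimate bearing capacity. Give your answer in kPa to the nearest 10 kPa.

tan30.7° = 0.5938, so N_q = e^(π×0.5938)·tan²(60.35°) = 6.458 × 3.086 = 19.93.
N_c = (19.93 − 1)/tan30.7° = 31.88.
With the water table at the surface the whole profile is submerged: γ' = 20 − 9.81 = 10.19 kN/m³, so q = γ'·D_f = 8.152 kPa; the same γ' applies in the ½γBN_γ term.
q_ult = c·N_c + q·N_q + 0.5·γ·B·N_γ
     = 12 × 31.883 + 8.152 × 19.931 + 0.5 × 10.19 × 1.81 × 17.6
     = 382.6 + 162.48 + 162.31 = 707.38 kPa.

q_ult ≈ 710 kPa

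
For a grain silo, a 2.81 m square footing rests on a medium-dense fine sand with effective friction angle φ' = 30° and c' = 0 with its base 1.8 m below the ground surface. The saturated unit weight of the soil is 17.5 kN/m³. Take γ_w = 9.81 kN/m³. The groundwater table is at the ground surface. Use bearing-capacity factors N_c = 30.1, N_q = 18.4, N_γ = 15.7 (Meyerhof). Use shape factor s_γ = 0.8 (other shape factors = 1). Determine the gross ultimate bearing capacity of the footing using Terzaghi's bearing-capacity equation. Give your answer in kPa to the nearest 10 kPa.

q_ult ≈ 390 kPa

With the water table at the surface the whole profile is submerged: γ' = 17.5 − 9.81 = 7.69 kN/m³, so q = γ'·D_f = 13.842 kPa; the same γ' applies in the ½γBN_γ term.
q_ult = q·N_q + 0.5·γ·B·N_γ·s_γ
     = 13.842 × 18.4 + 0.5 × 7.69 × 2.81 × 15.7 × 0.8
     = 254.69 + 135.7 = 390.4 kPa.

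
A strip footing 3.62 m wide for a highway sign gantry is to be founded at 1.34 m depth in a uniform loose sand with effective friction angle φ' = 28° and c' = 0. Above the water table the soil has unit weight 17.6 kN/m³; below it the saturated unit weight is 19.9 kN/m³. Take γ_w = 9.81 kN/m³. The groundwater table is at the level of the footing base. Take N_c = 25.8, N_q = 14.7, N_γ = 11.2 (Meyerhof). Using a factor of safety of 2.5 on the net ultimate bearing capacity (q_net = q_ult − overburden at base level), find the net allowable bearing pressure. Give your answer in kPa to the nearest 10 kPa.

q_all(net) ≈ 210 kPa

q = γ·D_f = 17.6 × 1.34 = 23.584 kPa.
For the ½γBN_γ term take γ' = 19.9 − 9.81 = 10.09 kN/m³ (soil below base is submerged).
q·N_q = 23.584 × 14.7 = 346.68 kPa
0.5·γ·B·N_γ = 0.5 × 10.09 × 3.62 × 11.2 = 204.54 kPa
q_ult = 346.68 + 204.54 = 551.23 kPa.
q_net = 551.23 − 23.584 = 527.65 kPa.
q_all(net) = 527.65 / 2.5 = 211.06 kPa.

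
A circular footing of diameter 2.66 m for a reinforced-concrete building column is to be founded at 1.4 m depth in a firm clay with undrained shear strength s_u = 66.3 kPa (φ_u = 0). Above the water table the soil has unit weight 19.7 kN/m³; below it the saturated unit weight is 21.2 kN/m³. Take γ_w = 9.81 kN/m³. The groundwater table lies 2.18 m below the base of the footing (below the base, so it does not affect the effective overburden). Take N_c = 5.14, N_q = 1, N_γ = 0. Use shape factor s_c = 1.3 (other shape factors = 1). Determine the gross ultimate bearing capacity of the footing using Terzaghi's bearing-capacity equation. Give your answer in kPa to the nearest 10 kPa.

Effective surcharge at the founding depth q = γ·D_f = 19.7 × 1.4 = 27.58 kPa.
q_ult = c·N_c·s_c + q·N_q
     = 66.3 × 5.14 × 1.3 + 27.58 × 1
     = 443.02 + 27.58 = 470.6 kPa.

q_ult ≈ 470 kPa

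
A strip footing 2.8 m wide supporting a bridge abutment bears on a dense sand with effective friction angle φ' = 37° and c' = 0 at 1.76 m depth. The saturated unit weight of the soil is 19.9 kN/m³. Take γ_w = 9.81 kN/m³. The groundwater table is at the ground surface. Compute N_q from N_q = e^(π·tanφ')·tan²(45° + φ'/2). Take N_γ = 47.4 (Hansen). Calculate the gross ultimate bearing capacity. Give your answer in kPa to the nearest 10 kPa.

tan37° = 0.7536, so N_q = e^(π×0.7536)·tan²(63.5°) = 10.669 × 4.023 = 42.92.
Water table at ground surface, so effective unit weight γ' = 19.9 − 9.81 = 10.09 kN/m³ is used throughout; overburden q = 10.09 × 1.76 = 17.758 kPa; the same γ' applies in the ½γBN_γ term.
Surcharge term q·N_q = 17.758 × 42.92 = 762.19 kPa; self-weight term 0.5·γ·B·N_γ = 0.5 × 10.09 × 2.8 × 47.4 = 669.57 kPa.
q_ult = 762.19 + 669.57 = 1431.8 kPa.

q_ult ≈ 1430 kPa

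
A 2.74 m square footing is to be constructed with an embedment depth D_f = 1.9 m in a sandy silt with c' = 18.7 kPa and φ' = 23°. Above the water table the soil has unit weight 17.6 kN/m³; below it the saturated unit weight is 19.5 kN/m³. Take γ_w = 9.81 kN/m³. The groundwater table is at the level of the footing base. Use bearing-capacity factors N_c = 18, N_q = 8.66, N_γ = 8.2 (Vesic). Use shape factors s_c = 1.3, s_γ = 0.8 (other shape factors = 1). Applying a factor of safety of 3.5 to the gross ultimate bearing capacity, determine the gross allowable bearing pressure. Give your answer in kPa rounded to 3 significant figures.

q_all ≈ 233 kPa

Effective surcharge at the founding depth q = γ·D_f = 17.6 × 1.9 = 33.44 kPa.
The water table coincides with the base, so in the self-weight term γ → γ' = 9.69 kN/m³.
q_ult = c·N_c·s_c + q·N_q + 0.5·γ·B·N_γ·s_γ
     = 18.7 × 18 × 1.3 + 33.44 × 8.66 + 0.5 × 9.69 × 2.74 × 8.2 × 0.8
     = 437.58 + 289.59 + 87.086 = 814.26 kPa.
q_all = q_ult / FS = 814.26 / 3.5 = 232.64 kPa.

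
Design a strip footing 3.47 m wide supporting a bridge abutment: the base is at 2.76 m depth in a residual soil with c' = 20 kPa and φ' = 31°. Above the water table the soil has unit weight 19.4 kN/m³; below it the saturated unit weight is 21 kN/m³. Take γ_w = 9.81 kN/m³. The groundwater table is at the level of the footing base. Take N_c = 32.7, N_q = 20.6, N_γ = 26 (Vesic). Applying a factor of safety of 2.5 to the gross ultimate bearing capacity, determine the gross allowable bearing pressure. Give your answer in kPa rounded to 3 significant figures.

Overburden at base level: q = 19.4 × 2.76 = 53.544 kPa.
Below the base the soil is submerged, so the ½γBN_γ term uses γ' = 21 − 9.81 = 11.19 kN/m³.
Cohesion term c·N_c = 20 × 32.7 = 654 kPa; surcharge term q·N_q = 53.544 × 20.6 = 1103 kPa; self-weight term 0.5·γ·B·N_γ = 0.5 × 11.19 × 3.47 × 26 = 504.78 kPa.
q_ult = 654 + 1103 + 504.78 = 2261.8 kPa.
q_all = q_ult / FS = 2261.8 / 2.5 = 904.71 kPa.

q_all ≈ 905 kPa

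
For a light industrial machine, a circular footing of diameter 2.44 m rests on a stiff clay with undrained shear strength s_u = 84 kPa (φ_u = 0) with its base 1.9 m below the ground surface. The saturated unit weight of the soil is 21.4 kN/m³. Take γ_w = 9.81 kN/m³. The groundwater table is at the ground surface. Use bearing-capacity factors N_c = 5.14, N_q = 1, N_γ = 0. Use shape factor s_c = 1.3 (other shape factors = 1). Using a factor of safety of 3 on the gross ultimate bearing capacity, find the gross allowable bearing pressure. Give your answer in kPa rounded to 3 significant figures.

Water table at ground surface, so effective unit weight γ' = 21.4 − 9.81 = 11.59 kN/m³ is used throughout; overburden q = 11.59 × 1.9 = 22.021 kPa.
Cohesion term c·N_c·s_c = 84 × 5.14 × 1.3 = 561.29 kPa; surcharge term q·N_q = 22.021 × 1 = 22.021 kPa.
q_ult = 561.29 + 22.021 = 583.31 kPa.
q_all = 583.31 / 3 = 194.44 kPa.

q_all ≈ 194 kPa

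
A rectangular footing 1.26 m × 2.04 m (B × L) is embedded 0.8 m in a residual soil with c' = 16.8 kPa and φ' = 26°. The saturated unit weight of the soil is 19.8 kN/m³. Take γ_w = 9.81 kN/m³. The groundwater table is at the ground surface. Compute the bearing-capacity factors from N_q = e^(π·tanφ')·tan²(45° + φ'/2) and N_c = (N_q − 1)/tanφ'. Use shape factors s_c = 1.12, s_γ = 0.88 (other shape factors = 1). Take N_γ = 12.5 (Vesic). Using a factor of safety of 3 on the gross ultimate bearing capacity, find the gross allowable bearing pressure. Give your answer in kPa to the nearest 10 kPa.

N_q = e^(π·tan26°)·tan²(58°) = 11.85; N_c = (N_q − 1)/tanφ' = 22.25.
With the water table at the surface the whole profile is submerged: γ' = 19.8 − 9.81 = 9.99 kN/m³, so q = γ'·D_f = 7.992 kPa; the same γ' applies in the ½γBN_γ term.
q_ult = c·N_c·s_c + q·N_q + 0.5·γ·B·N_γ·s_γ
     = 16.8 × 22.254 × 1.12 + 7.992 × 11.854 + 0.5 × 9.99 × 1.26 × 12.5 × 0.88
     = 418.74 + 94.739 + 69.231 = 582.71 kPa.
q_all = 582.71 / 3 = 194.24 kPa.

q_all ≈ 190 kPa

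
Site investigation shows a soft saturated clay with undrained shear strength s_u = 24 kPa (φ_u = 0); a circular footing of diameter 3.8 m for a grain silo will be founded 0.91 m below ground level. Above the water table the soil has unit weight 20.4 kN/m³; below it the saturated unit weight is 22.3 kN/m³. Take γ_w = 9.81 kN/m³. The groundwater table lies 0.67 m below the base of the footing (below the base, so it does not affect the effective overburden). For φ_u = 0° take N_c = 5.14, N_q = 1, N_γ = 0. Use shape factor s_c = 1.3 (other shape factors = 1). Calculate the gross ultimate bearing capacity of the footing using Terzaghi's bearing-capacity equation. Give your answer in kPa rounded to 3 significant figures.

q_ult ≈ 179 kPa

q = γ·D_f = 20.4 × 0.91 = 18.564 kPa.
c·N_c·s_c = 24 × 5.14 × 1.3 = 160.37 kPa
q·N_q = 18.564 × 1 = 18.564 kPa
q_ult = 160.37 + 18.564 = 178.93 kPa.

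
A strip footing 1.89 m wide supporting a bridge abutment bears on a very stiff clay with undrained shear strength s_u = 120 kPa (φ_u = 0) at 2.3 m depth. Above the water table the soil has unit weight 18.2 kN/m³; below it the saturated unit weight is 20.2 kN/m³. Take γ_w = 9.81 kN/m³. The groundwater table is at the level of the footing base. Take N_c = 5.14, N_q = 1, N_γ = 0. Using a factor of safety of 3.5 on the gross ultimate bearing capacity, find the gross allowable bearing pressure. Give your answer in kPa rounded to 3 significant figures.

q_all ≈ 188 kPa

q = γ·D_f = 18.2 × 2.3 = 41.86 kPa.
c·N_c = 120 × 5.14 = 616.8 kPa
q·N_q = 41.86 × 1 = 41.86 kPa
q_ult = 616.8 + 41.86 = 658.66 kPa.
q_all = 658.66 / 3.5 = 188.19 kPa.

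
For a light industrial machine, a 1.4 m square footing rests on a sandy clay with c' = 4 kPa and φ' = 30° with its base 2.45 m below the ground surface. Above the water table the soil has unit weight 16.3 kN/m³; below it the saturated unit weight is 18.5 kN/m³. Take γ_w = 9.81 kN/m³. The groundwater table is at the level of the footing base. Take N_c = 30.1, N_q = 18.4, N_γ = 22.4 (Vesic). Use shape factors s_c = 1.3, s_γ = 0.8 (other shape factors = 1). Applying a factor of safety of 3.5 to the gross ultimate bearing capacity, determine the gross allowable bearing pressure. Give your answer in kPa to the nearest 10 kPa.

q_all ≈ 290 kPa

q = γ·D_f = 16.3 × 2.45 = 39.935 kPa.
For the ½γBN_γ term take γ' = 18.5 − 9.81 = 8.69 kN/m³ (soil below base is submerged).
c·N_c·s_c = 4 × 30.1 × 1.3 = 156.52 kPa
q·N_q = 39.935 × 18.4 = 734.8 kPa
0.5·γ·B·N_γ·s_γ = 0.5 × 8.69 × 1.4 × 22.4 × 0.8 = 109.01 kPa
q_ult = 156.52 + 734.8 + 109.01 = 1000.3 kPa.
q_all = q_ult / FS = 1000.3 / 3.5 = 285.81 kPa.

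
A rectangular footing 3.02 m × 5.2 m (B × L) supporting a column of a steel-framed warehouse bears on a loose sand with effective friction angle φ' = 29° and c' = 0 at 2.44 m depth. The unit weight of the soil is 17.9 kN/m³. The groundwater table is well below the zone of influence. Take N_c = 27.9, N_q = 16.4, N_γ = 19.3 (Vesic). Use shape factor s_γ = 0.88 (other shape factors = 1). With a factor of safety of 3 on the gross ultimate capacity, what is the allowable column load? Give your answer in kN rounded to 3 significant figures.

P_all ≈ 6150 kN

Effective surcharge at the founding depth q = γ·D_f = 17.9 × 2.44 = 43.676 kPa.
q_ult = q·N_q + 0.5·γ·B·N_γ·s_γ
     = 43.676 × 16.4 + 0.5 × 17.9 × 3.02 × 19.3 × 0.88
     = 716.29 + 459.06 = 1175.3 kPa.
Gross allowable pressure q_all = 1175.3 / 3 = 391.78 kPa.
Footing area = 15.704 m², so allowable column load = 391.78 × 15.704 = 6152.5 kN.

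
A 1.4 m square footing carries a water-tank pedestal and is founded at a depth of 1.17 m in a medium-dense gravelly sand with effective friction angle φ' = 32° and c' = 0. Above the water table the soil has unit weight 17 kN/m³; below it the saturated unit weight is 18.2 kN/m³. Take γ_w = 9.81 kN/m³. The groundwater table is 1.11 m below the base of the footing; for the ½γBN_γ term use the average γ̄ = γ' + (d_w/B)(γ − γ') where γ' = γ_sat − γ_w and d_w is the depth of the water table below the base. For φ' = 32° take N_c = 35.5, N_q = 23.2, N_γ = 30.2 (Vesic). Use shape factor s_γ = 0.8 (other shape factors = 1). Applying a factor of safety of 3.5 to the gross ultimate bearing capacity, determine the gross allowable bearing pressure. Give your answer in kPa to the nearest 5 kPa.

q_all ≈ 205 kPa

q = γ·D_f = 17 × 1.17 = 19.89 kPa.
γ' = 8.39 kN/m³; averaging over the depth B below the base, γ̄ = γ' + (d_w/B)(γ − γ') = 15.216 kN/m³.
q·N_q = 19.89 × 23.2 = 461.45 kPa
0.5·γ·B·N_γ·s_γ = 0.5 × 15.216 × 1.4 × 30.2 × 0.8 = 257.34 kPa
q_ult = 461.45 + 257.34 = 718.79 kPa.
q_all = q_ult / FS = 718.79 / 3.5 = 205.37 kPa.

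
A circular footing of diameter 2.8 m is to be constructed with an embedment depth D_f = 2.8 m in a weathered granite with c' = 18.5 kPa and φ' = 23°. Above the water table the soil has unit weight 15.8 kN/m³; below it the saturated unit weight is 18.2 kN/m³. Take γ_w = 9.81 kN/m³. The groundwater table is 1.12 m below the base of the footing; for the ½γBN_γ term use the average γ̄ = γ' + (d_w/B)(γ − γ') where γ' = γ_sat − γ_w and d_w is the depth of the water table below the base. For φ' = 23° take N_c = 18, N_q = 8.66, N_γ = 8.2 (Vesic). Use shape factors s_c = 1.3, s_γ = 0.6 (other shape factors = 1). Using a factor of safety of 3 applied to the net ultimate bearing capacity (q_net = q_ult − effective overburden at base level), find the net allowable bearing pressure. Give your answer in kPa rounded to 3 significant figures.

q_all(net) ≈ 283 kPa

Overburden at base level: q = 15.8 × 2.8 = 44.24 kPa.
The water table is 1.12 m below the base (< B = 2.8 m), so the ½γBN_γ term uses γ̄ = γ' + (d_w/B)(γ − γ') = 8.39 + (1.12/2.8)(15.8 − 8.39) = 11.354 kN/m³.
Cohesion term c·N_c·s_c = 18.5 × 18 × 1.3 = 432.9 kPa; surcharge term q·N_q = 44.24 × 8.66 = 383.12 kPa; self-weight term 0.5·γ·B·N_γ·s_γ = 0.5 × 11.354 × 2.8 × 8.2 × 0.6 = 78.206 kPa.
q_ult = 432.9 + 383.12 + 78.206 = 894.22 kPa.
Net ultimate: q_net = 894.22 − 44.24 = 849.98 kPa.
q_all(net) = 849.98 / 3 = 283.33 kPa.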